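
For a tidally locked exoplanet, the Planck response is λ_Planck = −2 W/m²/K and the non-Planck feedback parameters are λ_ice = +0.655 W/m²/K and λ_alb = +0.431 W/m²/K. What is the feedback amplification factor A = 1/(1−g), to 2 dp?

2.19

Convert to gains: g_ice = 0.655/2 = 0.3275; g_alb = 0.431/2 = 0.2155.
Total gain g = 0.543.
A = 1/(1 − 0.543) = 2.19.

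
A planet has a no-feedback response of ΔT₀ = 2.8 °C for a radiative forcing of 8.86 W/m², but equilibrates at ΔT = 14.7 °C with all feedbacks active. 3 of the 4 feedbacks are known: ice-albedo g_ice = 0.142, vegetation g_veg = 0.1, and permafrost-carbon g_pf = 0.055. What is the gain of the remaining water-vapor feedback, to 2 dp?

Amplification A = ΔT/ΔT₀ = 14.7/2.8 = 5.25.
Total gain g = 1 − 1/A = 1 − 1/5.25 = 0.8095.
Known gains sum to 0.142 + 0.1 + 0.055 = 0.297.
g_wv = 0.8095 − 0.297 = 0.51.

0.51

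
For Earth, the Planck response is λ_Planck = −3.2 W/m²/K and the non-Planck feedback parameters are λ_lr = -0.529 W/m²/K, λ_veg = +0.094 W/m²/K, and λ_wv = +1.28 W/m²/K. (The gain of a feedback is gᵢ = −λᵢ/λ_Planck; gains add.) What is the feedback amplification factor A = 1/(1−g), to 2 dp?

Convert to gains: g_lr = -0.529/3.2 = -0.1653; g_veg = 0.094/3.2 = 0.02937; g_wv = 1.28/3.2 = 0.4.
Total gain g = 0.26407.
A = 1/(1 − 0.26407) = 1.36.

1.36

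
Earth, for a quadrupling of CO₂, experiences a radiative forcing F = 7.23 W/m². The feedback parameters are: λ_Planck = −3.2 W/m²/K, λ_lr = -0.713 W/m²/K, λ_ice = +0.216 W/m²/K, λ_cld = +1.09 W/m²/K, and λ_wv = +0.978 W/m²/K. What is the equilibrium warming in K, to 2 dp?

4.44 K

Net feedback parameter λ = (−3.2) + (-0.713) + (+0.216) + (+1.09) + (+0.978) = -1.629 W/m²/K.
ΔT = −F/λ = −7.23/(-1.629) = 4.44 K.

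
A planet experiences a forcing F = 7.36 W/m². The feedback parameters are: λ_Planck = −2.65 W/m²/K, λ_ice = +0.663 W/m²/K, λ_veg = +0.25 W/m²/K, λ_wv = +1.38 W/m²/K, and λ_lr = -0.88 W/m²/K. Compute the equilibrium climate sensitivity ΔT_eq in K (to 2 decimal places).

Net feedback parameter λ = (−2.65) + (+0.663) + (+0.25) + (+1.38) + (-0.88) = -1.237 W/m²/K.
ΔT = −F/λ = −7.36/(-1.237) = 5.95 K.

5.95 K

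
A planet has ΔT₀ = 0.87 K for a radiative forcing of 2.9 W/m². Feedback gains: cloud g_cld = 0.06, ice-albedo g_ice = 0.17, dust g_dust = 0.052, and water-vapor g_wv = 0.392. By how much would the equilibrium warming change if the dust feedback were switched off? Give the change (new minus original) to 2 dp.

-0.37 K

Original: g = 0.674, ΔT = 0.87/(1−0.674) = 2.6687 K.
Without dust: g' = 0.622, ΔT' = 0.87/(1−0.622) = 2.3016 K.
Change = 2.3016 − 2.6687 = -0.37 K.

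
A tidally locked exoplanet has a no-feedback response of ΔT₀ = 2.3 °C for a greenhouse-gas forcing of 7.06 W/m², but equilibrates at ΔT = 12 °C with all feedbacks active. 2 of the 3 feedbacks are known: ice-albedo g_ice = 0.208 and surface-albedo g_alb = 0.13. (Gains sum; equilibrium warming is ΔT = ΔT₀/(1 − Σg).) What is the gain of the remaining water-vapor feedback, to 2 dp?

Amplification A = ΔT/ΔT₀ = 12/2.3 = 5.217.
Total gain g = 1 − 1/A = 1 − 1/5.217 = 0.8083.
Known gains sum to 0.208 + 0.13 = 0.338.
g_wv = 0.8083 − 0.338 = 0.47.

0.47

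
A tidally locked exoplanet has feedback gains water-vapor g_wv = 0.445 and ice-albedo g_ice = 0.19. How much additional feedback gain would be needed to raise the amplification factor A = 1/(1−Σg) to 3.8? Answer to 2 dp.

Current total gain = 0.635.
Target gain for A = 3.8: g* = 1 − 1/3.8 = 0.7368.
Additional gain needed = 0.7368 − 0.635 = 0.10.

0.10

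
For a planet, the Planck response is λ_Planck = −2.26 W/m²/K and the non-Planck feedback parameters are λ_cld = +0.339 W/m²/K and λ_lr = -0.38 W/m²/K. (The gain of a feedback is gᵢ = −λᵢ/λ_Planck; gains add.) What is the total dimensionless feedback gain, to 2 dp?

-0.02

Convert to gains: g_cld = 0.339/2.26 = 0.15; g_lr = -0.38/2.26 = -0.1681.
Total gain g = -0.0181.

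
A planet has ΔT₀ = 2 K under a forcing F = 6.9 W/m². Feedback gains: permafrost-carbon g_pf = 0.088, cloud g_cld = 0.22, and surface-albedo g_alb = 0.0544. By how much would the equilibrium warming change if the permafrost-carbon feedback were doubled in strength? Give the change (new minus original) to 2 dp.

0.50 K

Original: g = 0.3624, ΔT = 2/(1−0.3624) = 3.1368 K.
With doubled permafrost-carbon: g' = 0.4504, ΔT' = 2/(1−0.4504) = 3.6390 K.
Change = 3.6390 − 3.1368 = 0.50 K.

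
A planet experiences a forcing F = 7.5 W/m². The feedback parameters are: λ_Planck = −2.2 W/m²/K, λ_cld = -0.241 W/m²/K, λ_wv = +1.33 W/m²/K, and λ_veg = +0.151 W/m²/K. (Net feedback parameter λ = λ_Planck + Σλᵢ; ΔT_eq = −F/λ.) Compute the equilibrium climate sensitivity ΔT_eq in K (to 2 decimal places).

Net feedback parameter λ = (−2.2) + (-0.241) + (+1.33) + (+0.151) = -0.96 W/m²/K.
ΔT = −F/λ = −7.5/(-0.96) = 7.81 K.

7.81 K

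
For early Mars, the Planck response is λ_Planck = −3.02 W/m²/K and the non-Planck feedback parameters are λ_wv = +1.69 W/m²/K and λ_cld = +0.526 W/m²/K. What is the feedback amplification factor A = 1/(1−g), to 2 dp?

Convert to gains: g_wv = 1.69/3.02 = 0.5596; g_cld = 0.526/3.02 = 0.1742.
Total gain g = 0.7338.
A = 1/(1 − 0.7338) = 3.76.

3.76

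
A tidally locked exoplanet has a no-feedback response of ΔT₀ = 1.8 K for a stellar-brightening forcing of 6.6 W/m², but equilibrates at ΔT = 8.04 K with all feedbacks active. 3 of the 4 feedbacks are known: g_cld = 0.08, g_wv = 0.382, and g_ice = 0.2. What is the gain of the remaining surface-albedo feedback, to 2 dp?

Amplification A = ΔT/ΔT₀ = 8.04/1.8 = 4.467.
Total gain g = 1 − 1/A = 1 − 1/4.467 = 0.7761.
Known gains sum to 0.08 + 0.382 + 0.2 = 0.662.
g_alb = 0.7761 − 0.662 = 0.11.

0.11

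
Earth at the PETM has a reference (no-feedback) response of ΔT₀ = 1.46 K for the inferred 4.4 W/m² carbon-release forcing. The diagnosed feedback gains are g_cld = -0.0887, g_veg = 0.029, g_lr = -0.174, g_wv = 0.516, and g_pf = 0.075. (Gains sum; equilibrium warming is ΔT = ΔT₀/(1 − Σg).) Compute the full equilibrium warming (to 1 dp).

Total gain g = -0.0887 + 0.029 − 0.174 + 0.516 + 0.075 = 0.3573.
Amplification A = 1/(1 − 0.3573) = 1.556.
ΔT = 1.46 × 1.556 = 2.3 K.

2.3 K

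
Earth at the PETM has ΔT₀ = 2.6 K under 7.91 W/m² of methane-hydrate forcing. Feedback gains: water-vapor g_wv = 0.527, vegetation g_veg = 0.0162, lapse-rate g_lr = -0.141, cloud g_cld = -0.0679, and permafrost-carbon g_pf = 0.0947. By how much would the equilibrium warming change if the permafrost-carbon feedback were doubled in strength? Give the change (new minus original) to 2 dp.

0.91 K

Original: g = 0.429, ΔT = 2.6/(1−0.429) = 4.5534 K.
With doubled permafrost-carbon: g' = 0.5237, ΔT' = 2.6/(1−0.5237) = 5.4587 K.
Change = 5.4587 − 4.5534 = 0.91 K.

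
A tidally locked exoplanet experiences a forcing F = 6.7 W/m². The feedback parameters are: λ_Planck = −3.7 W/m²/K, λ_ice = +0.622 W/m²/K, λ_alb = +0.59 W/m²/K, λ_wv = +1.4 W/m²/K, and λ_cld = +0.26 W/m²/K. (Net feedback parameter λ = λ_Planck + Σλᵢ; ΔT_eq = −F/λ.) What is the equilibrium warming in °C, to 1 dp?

Net feedback parameter λ = (−3.7) + (+0.622) + (+0.59) + (+1.4) + (+0.26) = -0.828 W/m²/K.
ΔT = −F/λ = −6.7/(-0.828) = 8.1 °C.

8.1 °C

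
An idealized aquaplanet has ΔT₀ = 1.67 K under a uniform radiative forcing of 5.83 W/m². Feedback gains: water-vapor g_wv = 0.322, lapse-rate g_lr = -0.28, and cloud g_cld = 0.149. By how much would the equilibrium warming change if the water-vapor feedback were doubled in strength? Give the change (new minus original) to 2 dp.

Original: g = 0.191, ΔT = 1.67/(1−0.191) = 2.0643 K.
With doubled water-vapor: g' = 0.513, ΔT' = 1.67/(1−0.513) = 3.4292 K.
Change = 3.4292 − 2.0643 = 1.36 K.

1.36 K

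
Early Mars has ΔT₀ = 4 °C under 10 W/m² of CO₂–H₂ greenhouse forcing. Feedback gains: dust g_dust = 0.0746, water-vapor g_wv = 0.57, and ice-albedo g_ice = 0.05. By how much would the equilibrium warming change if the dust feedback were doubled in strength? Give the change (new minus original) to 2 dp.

Original: g = 0.6946, ΔT = 4/(1−0.6946) = 13.0976 °C.
With doubled dust: g' = 0.7692, ΔT' = 4/(1−0.7692) = 17.3310 °C.
Change = 17.3310 − 13.0976 = 4.23 °C.

4.23 °C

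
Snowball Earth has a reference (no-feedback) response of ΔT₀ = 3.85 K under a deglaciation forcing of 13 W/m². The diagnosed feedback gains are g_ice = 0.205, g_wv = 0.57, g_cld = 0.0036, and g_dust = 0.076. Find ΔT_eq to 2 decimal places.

Total gain g = 0.205 + 0.57 + 0.0036 + 0.076 = 0.8546.
Amplification A = 1/(1 − 0.8546) = 6.878.
ΔT = 3.85 × 6.878 = 26.48 K.

26.48 K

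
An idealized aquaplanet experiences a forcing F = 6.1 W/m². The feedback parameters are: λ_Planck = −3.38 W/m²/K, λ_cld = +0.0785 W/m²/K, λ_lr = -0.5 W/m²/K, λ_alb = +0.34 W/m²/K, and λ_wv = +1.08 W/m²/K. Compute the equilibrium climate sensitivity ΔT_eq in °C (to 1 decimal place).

2.6 °C

Net feedback parameter λ = (−3.38) + (+0.0785) + (-0.5) + (+0.34) + (+1.08) = -2.3815 W/m²/K.
ΔT = −F/λ = −6.1/(-2.3815) = 2.6 °C.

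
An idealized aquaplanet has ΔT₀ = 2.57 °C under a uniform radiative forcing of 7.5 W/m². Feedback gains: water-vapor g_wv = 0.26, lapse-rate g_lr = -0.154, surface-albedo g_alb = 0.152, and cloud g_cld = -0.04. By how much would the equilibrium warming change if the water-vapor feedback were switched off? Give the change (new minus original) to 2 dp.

Original: g = 0.218, ΔT = 2.57/(1−0.218) = 3.2864 °C.
Without water-vapor: g' = -0.042, ΔT' = 2.57/(1+0.042) = 2.4664 °C.
Change = 2.4664 − 3.2864 = -0.82 °C.

-0.82 °C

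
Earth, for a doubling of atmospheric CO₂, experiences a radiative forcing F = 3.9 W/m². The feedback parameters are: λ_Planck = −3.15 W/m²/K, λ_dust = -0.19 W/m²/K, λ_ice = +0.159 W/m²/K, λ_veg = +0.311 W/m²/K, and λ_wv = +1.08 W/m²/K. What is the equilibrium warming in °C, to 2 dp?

Net feedback parameter λ = (−3.15) + (-0.19) + (+0.159) + (+0.311) + (+1.08) = -1.79 W/m²/K.
ΔT = −F/λ = −3.9/(-1.79) = 2.18 °C.

2.18 °C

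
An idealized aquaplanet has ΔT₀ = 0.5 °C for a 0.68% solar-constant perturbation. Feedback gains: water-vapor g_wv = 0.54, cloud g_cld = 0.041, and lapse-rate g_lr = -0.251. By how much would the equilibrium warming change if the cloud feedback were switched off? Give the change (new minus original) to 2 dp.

Original: g = 0.33, ΔT = 0.5/(1−0.33) = 0.7463 °C.
Without cloud: g' = 0.289, ΔT' = 0.5/(1−0.289) = 0.7032 °C.
Change = 0.7032 − 0.7463 = -0.04 °C.

-0.04 °C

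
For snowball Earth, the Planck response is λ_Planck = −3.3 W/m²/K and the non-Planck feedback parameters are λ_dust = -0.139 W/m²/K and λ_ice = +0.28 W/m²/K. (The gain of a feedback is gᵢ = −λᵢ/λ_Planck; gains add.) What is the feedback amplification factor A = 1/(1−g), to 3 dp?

Convert to gains: g_dust = -0.139/3.3 = -0.04212; g_ice = 0.28/3.3 = 0.08485.
Total gain g = 0.04273.
A = 1/(1 − 0.04273) = 1.045.

1.045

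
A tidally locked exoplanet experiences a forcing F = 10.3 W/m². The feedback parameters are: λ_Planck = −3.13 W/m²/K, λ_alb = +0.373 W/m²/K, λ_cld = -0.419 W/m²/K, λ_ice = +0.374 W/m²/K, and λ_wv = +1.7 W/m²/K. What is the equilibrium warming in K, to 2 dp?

Net feedback parameter λ = (−3.13) + (+0.373) + (-0.419) + (+0.374) + (+1.7) = -1.102 W/m²/K.
ΔT = −F/λ = −10.3/(-1.102) = 9.35 K.

9.35 K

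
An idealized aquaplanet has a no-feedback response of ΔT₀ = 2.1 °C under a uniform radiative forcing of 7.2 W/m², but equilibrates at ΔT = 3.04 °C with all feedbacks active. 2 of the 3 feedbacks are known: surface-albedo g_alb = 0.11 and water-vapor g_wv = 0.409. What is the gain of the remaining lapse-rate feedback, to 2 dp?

-0.21

Amplification A = ΔT/ΔT₀ = 3.04/2.1 = 1.448.
Total gain g = 1 − 1/A = 1 − 1/1.448 = 0.3094.
Known gains sum to 0.11 + 0.409 = 0.519.
g_lr = 0.3094 − 0.519 = -0.21.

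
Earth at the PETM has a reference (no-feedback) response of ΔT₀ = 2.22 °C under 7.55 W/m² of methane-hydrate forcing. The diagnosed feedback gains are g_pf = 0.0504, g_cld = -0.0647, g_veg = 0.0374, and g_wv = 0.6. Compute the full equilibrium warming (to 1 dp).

5.9 °C

Total gain g = 0.0504 − 0.0647 + 0.0374 + 0.6 = 0.6231.
Amplification A = 1/(1 − 0.6231) = 2.653.
ΔT = 2.22 × 2.653 = 5.9 °C.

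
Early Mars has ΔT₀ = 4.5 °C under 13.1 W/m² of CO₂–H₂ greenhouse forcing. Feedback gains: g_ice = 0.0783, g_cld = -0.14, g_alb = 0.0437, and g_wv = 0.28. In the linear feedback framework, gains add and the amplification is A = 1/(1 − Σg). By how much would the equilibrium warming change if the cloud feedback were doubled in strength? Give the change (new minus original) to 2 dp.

Original: g = 0.262, ΔT = 4.5/(1−0.262) = 6.0976 °C.
With doubled cloud: g' = 0.122, ΔT' = 4.5/(1−0.122) = 5.1253 °C.
Change = 5.1253 − 6.0976 = -0.97 °C.

-0.97 °C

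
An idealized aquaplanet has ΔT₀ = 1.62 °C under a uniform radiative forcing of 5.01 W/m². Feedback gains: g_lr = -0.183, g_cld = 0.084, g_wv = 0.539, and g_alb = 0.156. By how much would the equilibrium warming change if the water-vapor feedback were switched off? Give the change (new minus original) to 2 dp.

-2.29 °C

Original: g = 0.596, ΔT = 1.62/(1−0.596) = 4.0099 °C.
Without water-vapor: g' = 0.057, ΔT' = 1.62/(1−0.057) = 1.7179 °C.
Change = 1.7179 − 4.0099 = -2.29 °C.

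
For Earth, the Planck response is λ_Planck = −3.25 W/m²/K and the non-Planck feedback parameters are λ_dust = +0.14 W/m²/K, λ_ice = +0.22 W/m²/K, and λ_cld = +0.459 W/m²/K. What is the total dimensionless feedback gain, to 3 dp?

0.252

Convert to gains: g_dust = 0.14/3.25 = 0.04308; g_ice = 0.22/3.25 = 0.06769; g_cld = 0.459/3.25 = 0.1412.
Total gain g = 0.25197.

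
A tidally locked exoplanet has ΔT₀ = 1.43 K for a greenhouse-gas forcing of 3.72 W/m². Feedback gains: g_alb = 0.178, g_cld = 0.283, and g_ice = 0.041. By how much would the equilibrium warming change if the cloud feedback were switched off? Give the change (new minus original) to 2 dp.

-1.04 K

Original: g = 0.502, ΔT = 1.43/(1−0.502) = 2.8715 K.
Without cloud: g' = 0.219, ΔT' = 1.43/(1−0.219) = 1.8310 K.
Change = 1.8310 − 2.8715 = -1.04 K.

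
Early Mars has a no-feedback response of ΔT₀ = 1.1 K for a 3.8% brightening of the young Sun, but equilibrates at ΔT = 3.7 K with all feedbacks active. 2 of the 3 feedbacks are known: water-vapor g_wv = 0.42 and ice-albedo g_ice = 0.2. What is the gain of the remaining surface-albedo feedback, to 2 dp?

0.08

Amplification A = ΔT/ΔT₀ = 3.7/1.1 = 3.364.
Total gain g = 1 − 1/A = 1 − 1/3.364 = 0.7027.
Known gains sum to 0.42 + 0.2 = 0.62.
g_alb = 0.7027 − 0.62 = 0.08.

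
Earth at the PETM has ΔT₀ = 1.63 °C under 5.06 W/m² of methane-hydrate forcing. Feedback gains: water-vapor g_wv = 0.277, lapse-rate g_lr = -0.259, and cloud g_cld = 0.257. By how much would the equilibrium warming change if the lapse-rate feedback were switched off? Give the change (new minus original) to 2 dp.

1.25 °C

Original: g = 0.275, ΔT = 1.63/(1−0.275) = 2.2483 °C.
Without lapse-rate: g' = 0.534, ΔT' = 1.63/(1−0.534) = 3.4979 °C.
Change = 3.4979 − 2.2483 = 1.25 °C.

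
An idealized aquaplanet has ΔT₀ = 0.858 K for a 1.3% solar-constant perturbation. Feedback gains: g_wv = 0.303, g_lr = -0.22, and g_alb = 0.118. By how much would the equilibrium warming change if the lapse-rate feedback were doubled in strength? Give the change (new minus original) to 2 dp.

Original: g = 0.201, ΔT = 0.858/(1−0.201) = 1.0738 K.
With doubled lapse-rate: g' = -0.019, ΔT' = 0.858/(1+0.019) = 0.8420 K.
Change = 0.8420 − 1.0738 = -0.23 K.

-0.23 K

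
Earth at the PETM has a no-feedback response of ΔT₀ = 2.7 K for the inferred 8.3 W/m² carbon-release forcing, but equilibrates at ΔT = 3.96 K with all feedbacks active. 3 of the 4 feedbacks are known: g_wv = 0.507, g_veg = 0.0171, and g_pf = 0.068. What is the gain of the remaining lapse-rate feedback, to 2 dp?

Amplification A = ΔT/ΔT₀ = 3.96/2.7 = 1.467.
Total gain g = 1 − 1/A = 1 − 1/1.467 = 0.3183.
Known gains sum to 0.507 + 0.0171 + 0.068 = 0.5921.
g_lr = 0.3183 − 0.5921 = -0.27.

-0.27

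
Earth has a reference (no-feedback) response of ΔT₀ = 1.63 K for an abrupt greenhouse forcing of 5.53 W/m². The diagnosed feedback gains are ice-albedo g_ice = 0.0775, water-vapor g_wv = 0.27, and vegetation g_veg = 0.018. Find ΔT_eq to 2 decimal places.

2.57 K

Total gain g = 0.0775 + 0.27 + 0.018 = 0.3655.
Amplification A = 1/(1 − 0.3655) = 1.576.
ΔT = 1.63 × 1.576 = 2.57 K.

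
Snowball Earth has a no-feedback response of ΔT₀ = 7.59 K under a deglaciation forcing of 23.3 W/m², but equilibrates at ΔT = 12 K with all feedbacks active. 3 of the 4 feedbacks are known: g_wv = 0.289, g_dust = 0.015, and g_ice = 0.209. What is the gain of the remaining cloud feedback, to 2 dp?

Amplification A = ΔT/ΔT₀ = 12/7.59 = 1.581.
Total gain g = 1 − 1/A = 1 − 1/1.581 = 0.3675.
Known gains sum to 0.289 + 0.015 + 0.209 = 0.513.
g_cld = 0.3675 − 0.513 = -0.15.

-0.15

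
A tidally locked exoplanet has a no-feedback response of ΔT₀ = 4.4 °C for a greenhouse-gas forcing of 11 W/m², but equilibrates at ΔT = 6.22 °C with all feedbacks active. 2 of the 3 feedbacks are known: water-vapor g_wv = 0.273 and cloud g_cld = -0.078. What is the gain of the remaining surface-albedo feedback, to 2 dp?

Amplification A = ΔT/ΔT₀ = 6.22/4.4 = 1.414.
Total gain g = 1 − 1/A = 1 − 1/1.414 = 0.2928.
Known gains sum to 0.273 − 0.078 = 0.195.
g_alb = 0.2928 − 0.195 = 0.10.

0.10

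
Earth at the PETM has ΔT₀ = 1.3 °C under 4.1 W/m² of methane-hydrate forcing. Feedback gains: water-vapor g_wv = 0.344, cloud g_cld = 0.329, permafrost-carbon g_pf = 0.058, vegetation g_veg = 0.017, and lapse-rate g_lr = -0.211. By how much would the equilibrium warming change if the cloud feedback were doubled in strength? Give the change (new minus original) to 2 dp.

6.89 °C

Original: g = 0.537, ΔT = 1.3/(1−0.537) = 2.8078 °C.
With doubled cloud: g' = 0.866, ΔT' = 1.3/(1−0.866) = 9.7015 °C.
Change = 9.7015 − 2.8078 = 6.89 °C.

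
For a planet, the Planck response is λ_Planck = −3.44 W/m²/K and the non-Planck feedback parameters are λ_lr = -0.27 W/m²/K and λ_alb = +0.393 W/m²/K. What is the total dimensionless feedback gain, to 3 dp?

Convert to gains: g_lr = -0.27/3.44 = -0.07849; g_alb = 0.393/3.44 = 0.1142.
Total gain g = 0.03571.

0.036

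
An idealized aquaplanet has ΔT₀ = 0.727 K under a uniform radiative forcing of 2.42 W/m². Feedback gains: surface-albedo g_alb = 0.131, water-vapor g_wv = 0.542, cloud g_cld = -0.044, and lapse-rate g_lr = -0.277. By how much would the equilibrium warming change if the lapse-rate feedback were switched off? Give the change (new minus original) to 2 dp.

0.84 K

Original: g = 0.352, ΔT = 0.727/(1−0.352) = 1.1219 K.
Without lapse-rate: g' = 0.629, ΔT' = 0.727/(1−0.629) = 1.9596 K.
Change = 1.9596 − 1.1219 = 0.84 K.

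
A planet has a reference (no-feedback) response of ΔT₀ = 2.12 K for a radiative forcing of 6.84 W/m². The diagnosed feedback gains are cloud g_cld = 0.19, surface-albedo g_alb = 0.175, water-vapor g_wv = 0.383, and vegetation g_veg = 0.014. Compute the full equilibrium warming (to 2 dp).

Total gain g = 0.19 + 0.175 + 0.383 + 0.014 = 0.762.
Amplification A = 1/(1 − 0.762) = 4.202.
ΔT = 2.12 × 4.202 = 8.91 K.

8.91 K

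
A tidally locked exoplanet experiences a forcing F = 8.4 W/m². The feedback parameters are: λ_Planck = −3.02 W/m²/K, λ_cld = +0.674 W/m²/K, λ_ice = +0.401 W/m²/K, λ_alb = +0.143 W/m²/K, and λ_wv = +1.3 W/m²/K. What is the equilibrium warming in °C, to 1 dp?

Net feedback parameter λ = (−3.02) + (+0.674) + (+0.401) + (+0.143) + (+1.3) = -0.502 W/m²/K.
ΔT = −F/λ = −8.4/(-0.502) = 16.7 °C.

16.7 °C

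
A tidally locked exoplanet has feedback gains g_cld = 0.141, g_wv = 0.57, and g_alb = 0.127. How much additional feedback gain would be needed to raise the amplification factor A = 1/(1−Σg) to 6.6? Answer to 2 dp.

Current total gain = 0.838.
Target gain for A = 6.6: g* = 1 − 1/6.6 = 0.8485.
Additional gain needed = 0.8485 − 0.838 = 0.01.

0.01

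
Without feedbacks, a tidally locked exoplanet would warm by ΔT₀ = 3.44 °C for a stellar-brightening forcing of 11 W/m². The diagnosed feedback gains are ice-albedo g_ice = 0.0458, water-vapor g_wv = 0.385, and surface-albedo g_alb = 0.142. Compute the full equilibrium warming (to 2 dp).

Total gain g = 0.0458 + 0.385 + 0.142 = 0.5728.
Amplification A = 1/(1 − 0.5728) = 2.341.
ΔT = 3.44 × 2.341 = 8.05 °C.

8.05 °C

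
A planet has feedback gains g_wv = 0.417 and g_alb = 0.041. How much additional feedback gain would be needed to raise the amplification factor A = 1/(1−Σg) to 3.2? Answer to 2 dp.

Current total gain = 0.458.
Target gain for A = 3.2: g* = 1 − 1/3.2 = 0.6875.
Additional gain needed = 0.6875 − 0.458 = 0.23.

0.23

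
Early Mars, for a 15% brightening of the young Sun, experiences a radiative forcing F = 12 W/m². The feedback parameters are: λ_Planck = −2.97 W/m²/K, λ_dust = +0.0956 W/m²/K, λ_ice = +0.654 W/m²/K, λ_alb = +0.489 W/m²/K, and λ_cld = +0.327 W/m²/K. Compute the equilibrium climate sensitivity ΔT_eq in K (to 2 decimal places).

Net feedback parameter λ = (−2.97) + (+0.0956) + (+0.654) + (+0.489) + (+0.327) = -1.4044 W/m²/K.
ΔT = −F/λ = −12/(-1.4044) = 8.54 K.

8.54 K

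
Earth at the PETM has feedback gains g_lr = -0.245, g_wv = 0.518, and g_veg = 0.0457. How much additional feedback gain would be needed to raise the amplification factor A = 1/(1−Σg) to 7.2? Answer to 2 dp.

Current total gain = 0.3187.
Target gain for A = 7.2: g* = 1 − 1/7.2 = 0.8611.
Additional gain needed = 0.8611 − 0.3187 = 0.54.

0.54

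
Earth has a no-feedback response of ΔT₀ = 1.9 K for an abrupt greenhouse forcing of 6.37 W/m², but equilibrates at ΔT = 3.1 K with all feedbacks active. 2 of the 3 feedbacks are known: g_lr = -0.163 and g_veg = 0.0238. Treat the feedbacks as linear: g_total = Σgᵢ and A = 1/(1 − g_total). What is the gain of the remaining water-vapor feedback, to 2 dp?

Amplification A = ΔT/ΔT₀ = 3.1/1.9 = 1.632.
Total gain g = 1 − 1/A = 1 − 1/1.632 = 0.3873.
Known gains sum to -0.163 + 0.0238 = -0.1392.
g_wv = 0.3873 + 0.1392 = 0.53.

0.53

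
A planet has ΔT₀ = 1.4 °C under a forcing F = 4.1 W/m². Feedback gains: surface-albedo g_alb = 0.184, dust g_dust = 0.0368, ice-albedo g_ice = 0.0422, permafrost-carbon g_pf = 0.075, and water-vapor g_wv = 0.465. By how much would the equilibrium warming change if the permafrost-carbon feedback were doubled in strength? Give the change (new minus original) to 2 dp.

4.37 °C

Original: g = 0.803, ΔT = 1.4/(1−0.803) = 7.1066 °C.
With doubled permafrost-carbon: g' = 0.878, ΔT' = 1.4/(1−0.878) = 11.4754 °C.
Change = 11.4754 − 7.1066 = 4.37 °C.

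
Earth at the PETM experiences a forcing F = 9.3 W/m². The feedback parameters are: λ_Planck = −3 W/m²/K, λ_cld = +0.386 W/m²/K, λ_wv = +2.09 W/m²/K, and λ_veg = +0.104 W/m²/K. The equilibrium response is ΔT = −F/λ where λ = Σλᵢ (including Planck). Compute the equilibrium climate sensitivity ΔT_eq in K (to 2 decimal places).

22.14 K

Net feedback parameter λ = (−3) + (+0.386) + (+2.09) + (+0.104) = -0.42 W/m²/K.
ΔT = −F/λ = −9.3/(-0.42) = 22.14 K.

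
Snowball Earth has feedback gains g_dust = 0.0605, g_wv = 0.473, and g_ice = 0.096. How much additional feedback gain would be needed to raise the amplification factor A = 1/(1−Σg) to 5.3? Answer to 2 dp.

0.18

Current total gain = 0.6295.
Target gain for A = 5.3: g* = 1 − 1/5.3 = 0.8113.
Additional gain needed = 0.8113 − 0.6295 = 0.18.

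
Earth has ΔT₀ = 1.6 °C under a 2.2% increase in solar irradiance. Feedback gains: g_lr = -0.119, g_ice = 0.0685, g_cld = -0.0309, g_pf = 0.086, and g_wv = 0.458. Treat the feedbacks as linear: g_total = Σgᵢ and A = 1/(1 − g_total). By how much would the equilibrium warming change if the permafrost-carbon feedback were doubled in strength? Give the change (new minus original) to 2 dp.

Original: g = 0.4626, ΔT = 1.6/(1−0.4626) = 2.9773 °C.
With doubled permafrost-carbon: g' = 0.5486, ΔT' = 1.6/(1−0.5486) = 3.5445 °C.
Change = 3.5445 − 2.9773 = 0.57 °C.

0.57 °C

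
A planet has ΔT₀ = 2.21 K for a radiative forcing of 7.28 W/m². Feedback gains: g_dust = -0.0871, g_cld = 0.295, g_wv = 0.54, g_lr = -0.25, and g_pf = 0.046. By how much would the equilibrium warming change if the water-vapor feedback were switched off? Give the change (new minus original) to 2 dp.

Original: g = 0.5439, ΔT = 2.21/(1−0.5439) = 4.8454 K.
Without water-vapor: g' = 0.0039, ΔT' = 2.21/(1−0.0039) = 2.2187 K.
Change = 2.2187 − 4.8454 = -2.63 K.

-2.63 K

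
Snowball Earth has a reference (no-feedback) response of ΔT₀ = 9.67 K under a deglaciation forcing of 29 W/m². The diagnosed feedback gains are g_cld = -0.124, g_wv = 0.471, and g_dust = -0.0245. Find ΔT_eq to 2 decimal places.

14.27 K

Total gain g = -0.124 + 0.471 − 0.0245 = 0.3225.
Amplification A = 1/(1 − 0.3225) = 1.476.
ΔT = 9.67 × 1.476 = 14.27 K.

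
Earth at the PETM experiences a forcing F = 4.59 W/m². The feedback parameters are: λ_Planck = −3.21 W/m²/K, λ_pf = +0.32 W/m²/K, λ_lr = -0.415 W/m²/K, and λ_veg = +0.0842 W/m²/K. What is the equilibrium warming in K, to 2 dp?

Net feedback parameter λ = (−3.21) + (+0.32) + (-0.415) + (+0.0842) = -3.2208 W/m²/K.
ΔT = −F/λ = −4.59/(-3.2208) = 1.43 K.

1.43 K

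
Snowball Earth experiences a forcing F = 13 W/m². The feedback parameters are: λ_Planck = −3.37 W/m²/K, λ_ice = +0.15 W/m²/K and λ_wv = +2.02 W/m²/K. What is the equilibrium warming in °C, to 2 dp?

Net feedback parameter λ = (−3.37) + (+0.15) + (+2.02) = -1.2 W/m²/K.
ΔT = −F/λ = −13/(-1.2) = 10.83 °C.

10.83 °C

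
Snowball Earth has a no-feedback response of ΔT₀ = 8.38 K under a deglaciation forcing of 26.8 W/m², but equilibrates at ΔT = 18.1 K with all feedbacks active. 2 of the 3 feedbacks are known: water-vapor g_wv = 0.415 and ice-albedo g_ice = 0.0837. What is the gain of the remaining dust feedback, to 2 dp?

0.04

Amplification A = ΔT/ΔT₀ = 18.1/8.38 = 2.16.
Total gain g = 1 − 1/A = 1 − 1/2.16 = 0.537.
Known gains sum to 0.415 + 0.0837 = 0.4987.
g_dust = 0.537 − 0.4987 = 0.04.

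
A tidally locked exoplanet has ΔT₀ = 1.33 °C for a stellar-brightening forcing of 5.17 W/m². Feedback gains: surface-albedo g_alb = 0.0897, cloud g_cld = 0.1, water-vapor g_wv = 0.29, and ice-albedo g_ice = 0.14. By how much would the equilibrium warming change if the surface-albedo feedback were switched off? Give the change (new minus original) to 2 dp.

-0.67 °C

Original: g = 0.6197, ΔT = 1.33/(1−0.6197) = 3.4972 °C.
Without surface-albedo: g' = 0.53, ΔT' = 1.33/(1−0.53) = 2.8298 °C.
Change = 2.8298 − 3.4972 = -0.67 °C.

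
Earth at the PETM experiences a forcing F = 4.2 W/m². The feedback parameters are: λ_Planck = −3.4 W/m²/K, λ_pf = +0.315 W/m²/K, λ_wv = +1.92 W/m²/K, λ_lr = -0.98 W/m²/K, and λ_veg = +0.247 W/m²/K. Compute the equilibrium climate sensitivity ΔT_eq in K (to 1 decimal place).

Net feedback parameter λ = (−3.4) + (+0.315) + (+1.92) + (-0.98) + (+0.247) = -1.898 W/m²/K.
ΔT = −F/λ = −4.2/(-1.898) = 2.2 K.

2.2 K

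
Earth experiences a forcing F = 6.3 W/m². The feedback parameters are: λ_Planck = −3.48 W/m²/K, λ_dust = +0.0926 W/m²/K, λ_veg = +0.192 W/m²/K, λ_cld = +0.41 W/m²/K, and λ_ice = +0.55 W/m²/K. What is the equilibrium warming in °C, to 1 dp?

Net feedback parameter λ = (−3.48) + (+0.0926) + (+0.192) + (+0.41) + (+0.55) = -2.2354 W/m²/K.
ΔT = −F/λ = −6.3/(-2.2354) = 2.8 °C.

2.8 °C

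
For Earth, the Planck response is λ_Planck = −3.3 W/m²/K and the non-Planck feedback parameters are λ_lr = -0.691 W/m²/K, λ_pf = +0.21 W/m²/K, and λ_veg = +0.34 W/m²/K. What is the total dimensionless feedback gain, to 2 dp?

Convert to gains: g_lr = -0.691/3.3 = -0.2094; g_pf = 0.21/3.3 = 0.06364; g_veg = 0.34/3.3 = 0.103.
Total gain g = -0.04276.

-0.04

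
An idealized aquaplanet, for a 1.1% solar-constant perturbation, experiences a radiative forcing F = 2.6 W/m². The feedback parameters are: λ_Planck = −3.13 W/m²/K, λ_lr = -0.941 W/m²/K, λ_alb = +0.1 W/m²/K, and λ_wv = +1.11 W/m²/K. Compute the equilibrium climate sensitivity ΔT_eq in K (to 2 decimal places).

0.91 K

Net feedback parameter λ = (−3.13) + (-0.941) + (+0.1) + (+1.11) = -2.861 W/m²/K.
ΔT = −F/λ = −2.6/(-2.861) = 0.91 K.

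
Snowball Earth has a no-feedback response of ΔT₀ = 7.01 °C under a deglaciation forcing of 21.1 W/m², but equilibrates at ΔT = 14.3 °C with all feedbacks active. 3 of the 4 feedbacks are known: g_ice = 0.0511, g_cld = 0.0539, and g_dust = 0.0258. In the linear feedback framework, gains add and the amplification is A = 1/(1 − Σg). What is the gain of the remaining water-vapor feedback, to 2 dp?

0.38

Amplification A = ΔT/ΔT₀ = 14.3/7.01 = 2.04.
Total gain g = 1 − 1/A = 1 − 1/2.04 = 0.5098.
Known gains sum to 0.0511 + 0.0539 + 0.0258 = 0.1308.
g_wv = 0.5098 − 0.1308 = 0.38.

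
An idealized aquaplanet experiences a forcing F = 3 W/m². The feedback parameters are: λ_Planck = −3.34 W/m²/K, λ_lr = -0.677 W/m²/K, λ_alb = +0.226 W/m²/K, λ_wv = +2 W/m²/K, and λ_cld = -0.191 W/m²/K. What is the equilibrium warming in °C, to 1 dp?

Net feedback parameter λ = (−3.34) + (-0.677) + (+0.226) + (+2) + (-0.191) = -1.982 W/m²/K.
ΔT = −F/λ = −3/(-1.982) = 1.5 °C.

1.5 °C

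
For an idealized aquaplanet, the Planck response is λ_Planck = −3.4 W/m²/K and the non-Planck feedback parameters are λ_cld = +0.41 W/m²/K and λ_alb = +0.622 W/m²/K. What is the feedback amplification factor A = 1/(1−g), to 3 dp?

1.436

Convert to gains: g_cld = 0.41/3.4 = 0.1206; g_alb = 0.622/3.4 = 0.1829.
Total gain g = 0.3035.
A = 1/(1 − 0.3035) = 1.436.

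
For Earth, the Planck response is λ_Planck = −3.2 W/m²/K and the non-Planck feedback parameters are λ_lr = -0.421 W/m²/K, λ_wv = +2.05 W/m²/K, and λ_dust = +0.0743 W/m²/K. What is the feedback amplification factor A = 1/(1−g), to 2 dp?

Convert to gains: g_lr = -0.421/3.2 = -0.1316; g_wv = 2.05/3.2 = 0.6406; g_dust = 0.0743/3.2 = 0.02322.
Total gain g = 0.53222.
A = 1/(1 − 0.53222) = 2.14.

2.14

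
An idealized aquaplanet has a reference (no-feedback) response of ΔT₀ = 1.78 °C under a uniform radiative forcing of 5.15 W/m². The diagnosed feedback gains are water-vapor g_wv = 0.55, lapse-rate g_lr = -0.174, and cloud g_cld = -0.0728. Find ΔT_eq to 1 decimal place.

Total gain g = 0.55 − 0.174 − 0.0728 = 0.3032.
Amplification A = 1/(1 − 0.3032) = 1.435.
ΔT = 1.78 × 1.435 = 2.6 °C.

2.6 °C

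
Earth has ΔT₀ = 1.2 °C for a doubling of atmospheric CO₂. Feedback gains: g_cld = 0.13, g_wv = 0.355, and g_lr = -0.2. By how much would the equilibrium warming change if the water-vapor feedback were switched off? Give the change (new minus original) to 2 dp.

Original: g = 0.285, ΔT = 1.2/(1−0.285) = 1.6783 °C.
Without water-vapor: g' = -0.07, ΔT' = 1.2/(1+0.07) = 1.1215 °C.
Change = 1.1215 − 1.6783 = -0.56 °C.

-0.56 °C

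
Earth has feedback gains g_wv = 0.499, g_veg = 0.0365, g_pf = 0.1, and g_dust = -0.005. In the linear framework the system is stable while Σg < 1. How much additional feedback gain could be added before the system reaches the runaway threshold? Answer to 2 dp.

0.37

Current total gain = 0.499 + 0.0365 + 0.1 − 0.005 = 0.6305.
Margin to runaway = 1 − 0.6305 = 0.37.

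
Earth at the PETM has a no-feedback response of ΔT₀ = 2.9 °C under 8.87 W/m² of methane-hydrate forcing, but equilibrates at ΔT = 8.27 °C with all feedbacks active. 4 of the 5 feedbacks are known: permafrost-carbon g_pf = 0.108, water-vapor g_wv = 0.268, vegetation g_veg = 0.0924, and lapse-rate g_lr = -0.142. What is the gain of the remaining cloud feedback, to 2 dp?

0.32

Amplification A = ΔT/ΔT₀ = 8.27/2.9 = 2.852.
Total gain g = 1 − 1/A = 1 − 1/2.852 = 0.6494.
Known gains sum to 0.108 + 0.268 + 0.0924 − 0.142 = 0.3264.
g_cld = 0.6494 − 0.3264 = 0.32.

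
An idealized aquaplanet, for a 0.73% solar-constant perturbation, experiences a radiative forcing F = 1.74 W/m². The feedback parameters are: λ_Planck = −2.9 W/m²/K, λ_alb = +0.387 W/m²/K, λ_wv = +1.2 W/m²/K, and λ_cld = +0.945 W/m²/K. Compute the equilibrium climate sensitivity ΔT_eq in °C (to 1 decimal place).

Net feedback parameter λ = (−2.9) + (+0.387) + (+1.2) + (+0.945) = -0.368 W/m²/K.
ΔT = −F/λ = −1.74/(-0.368) = 4.7 °C.

4.7 °C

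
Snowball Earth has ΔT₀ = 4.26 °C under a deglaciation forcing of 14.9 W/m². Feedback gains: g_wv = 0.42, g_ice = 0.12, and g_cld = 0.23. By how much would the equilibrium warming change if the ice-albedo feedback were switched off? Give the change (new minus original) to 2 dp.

-6.35 °C

Original: g = 0.77, ΔT = 4.26/(1−0.77) = 18.5217 °C.
Without ice-albedo: g' = 0.65, ΔT' = 4.26/(1−0.65) = 12.1714 °C.
Change = 12.1714 − 18.5217 = -6.35 °C.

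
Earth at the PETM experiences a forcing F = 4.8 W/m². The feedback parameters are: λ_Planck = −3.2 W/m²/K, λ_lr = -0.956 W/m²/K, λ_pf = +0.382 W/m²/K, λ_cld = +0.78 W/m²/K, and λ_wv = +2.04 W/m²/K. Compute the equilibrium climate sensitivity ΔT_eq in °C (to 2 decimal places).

Net feedback parameter λ = (−3.2) + (-0.956) + (+0.382) + (+0.78) + (+2.04) = -0.954 W/m²/K.
ΔT = −F/λ = −4.8/(-0.954) = 5.03 °C.

5.03 °C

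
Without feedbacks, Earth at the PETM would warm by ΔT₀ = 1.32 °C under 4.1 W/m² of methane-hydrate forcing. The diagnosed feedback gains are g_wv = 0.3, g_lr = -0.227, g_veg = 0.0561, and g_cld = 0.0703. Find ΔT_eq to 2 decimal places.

1.65 °C

Total gain g = 0.3 − 0.227 + 0.0561 + 0.0703 = 0.1994.
Amplification A = 1/(1 − 0.1994) = 1.249.
ΔT = 1.32 × 1.249 = 1.65 °C.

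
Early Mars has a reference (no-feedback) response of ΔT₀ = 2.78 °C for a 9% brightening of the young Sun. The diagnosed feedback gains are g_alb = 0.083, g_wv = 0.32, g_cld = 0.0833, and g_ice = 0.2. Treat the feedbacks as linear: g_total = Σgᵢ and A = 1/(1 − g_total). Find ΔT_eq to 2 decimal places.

Total gain g = 0.083 + 0.32 + 0.0833 + 0.2 = 0.6863.
Amplification A = 1/(1 − 0.6863) = 3.188.
ΔT = 2.78 × 3.188 = 8.86 °C.

8.86 °C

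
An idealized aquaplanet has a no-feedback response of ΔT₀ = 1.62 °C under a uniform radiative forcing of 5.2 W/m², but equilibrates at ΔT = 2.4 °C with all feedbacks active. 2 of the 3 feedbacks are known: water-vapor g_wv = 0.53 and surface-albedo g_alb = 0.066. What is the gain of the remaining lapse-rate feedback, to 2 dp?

Amplification A = ΔT/ΔT₀ = 2.4/1.62 = 1.481.
Total gain g = 1 − 1/A = 1 − 1/1.481 = 0.3248.
Known gains sum to 0.53 + 0.066 = 0.596.
g_lr = 0.3248 − 0.596 = -0.27.

-0.27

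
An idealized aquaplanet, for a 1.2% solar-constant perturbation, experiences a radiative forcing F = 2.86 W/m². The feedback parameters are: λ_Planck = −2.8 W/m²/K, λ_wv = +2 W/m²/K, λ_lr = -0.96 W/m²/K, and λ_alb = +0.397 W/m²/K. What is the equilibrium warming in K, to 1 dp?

Net feedback parameter λ = (−2.8) + (+2) + (-0.96) + (+0.397) = -1.363 W/m²/K.
ΔT = −F/λ = −2.86/(-1.363) = 2.1 K.

2.1 K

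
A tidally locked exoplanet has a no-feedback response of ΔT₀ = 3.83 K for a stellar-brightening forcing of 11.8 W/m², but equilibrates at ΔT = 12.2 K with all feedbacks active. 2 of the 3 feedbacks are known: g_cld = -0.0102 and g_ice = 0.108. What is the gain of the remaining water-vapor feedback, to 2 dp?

Amplification A = ΔT/ΔT₀ = 12.2/3.83 = 3.185.
Total gain g = 1 − 1/A = 1 − 1/3.185 = 0.686.
Known gains sum to -0.0102 + 0.108 = 0.0978.
g_wv = 0.686 − 0.0978 = 0.59.

0.59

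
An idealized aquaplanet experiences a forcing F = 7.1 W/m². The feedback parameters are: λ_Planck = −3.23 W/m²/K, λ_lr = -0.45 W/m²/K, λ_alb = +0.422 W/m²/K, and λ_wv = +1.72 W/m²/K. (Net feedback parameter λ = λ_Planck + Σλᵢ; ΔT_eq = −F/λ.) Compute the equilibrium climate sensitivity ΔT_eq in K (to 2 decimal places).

Net feedback parameter λ = (−3.23) + (-0.45) + (+0.422) + (+1.72) = -1.538 W/m²/K.
ΔT = −F/λ = −7.1/(-1.538) = 4.62 K.

4.62 K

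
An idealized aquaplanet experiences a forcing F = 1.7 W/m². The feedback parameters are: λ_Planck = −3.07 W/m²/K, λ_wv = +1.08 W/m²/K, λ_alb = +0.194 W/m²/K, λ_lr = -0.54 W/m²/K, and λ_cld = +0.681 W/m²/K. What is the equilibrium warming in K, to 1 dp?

1.0 K

Net feedback parameter λ = (−3.07) + (+1.08) + (+0.194) + (-0.54) + (+0.681) = -1.655 W/m²/K.
ΔT = −F/λ = −1.7/(-1.655) = 1.0 K.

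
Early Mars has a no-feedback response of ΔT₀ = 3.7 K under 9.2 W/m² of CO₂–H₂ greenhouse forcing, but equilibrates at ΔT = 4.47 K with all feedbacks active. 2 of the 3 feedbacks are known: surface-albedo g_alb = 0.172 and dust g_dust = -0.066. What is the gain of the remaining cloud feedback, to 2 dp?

0.07

Amplification A = ΔT/ΔT₀ = 4.47/3.7 = 1.208.
Total gain g = 1 − 1/A = 1 − 1/1.208 = 0.1722.
Known gains sum to 0.172 − 0.066 = 0.106.
g_cld = 0.1722 − 0.106 = 0.07.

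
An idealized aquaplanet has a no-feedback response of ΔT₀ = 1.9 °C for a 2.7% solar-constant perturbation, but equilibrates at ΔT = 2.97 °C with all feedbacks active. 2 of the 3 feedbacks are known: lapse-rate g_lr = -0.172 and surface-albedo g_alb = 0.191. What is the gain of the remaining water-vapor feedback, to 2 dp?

0.34

Amplification A = ΔT/ΔT₀ = 2.97/1.9 = 1.563.
Total gain g = 1 − 1/A = 1 − 1/1.563 = 0.3602.
Known gains sum to -0.172 + 0.191 = 0.019.
g_wv = 0.3602 − 0.019 = 0.34.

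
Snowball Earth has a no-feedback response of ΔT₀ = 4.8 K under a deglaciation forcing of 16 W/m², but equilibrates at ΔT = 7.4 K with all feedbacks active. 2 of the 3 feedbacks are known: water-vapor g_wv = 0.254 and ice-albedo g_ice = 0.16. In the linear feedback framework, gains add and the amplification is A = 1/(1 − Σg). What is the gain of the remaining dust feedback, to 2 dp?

Amplification A = ΔT/ΔT₀ = 7.4/4.8 = 1.542.
Total gain g = 1 − 1/A = 1 − 1/1.542 = 0.3515.
Known gains sum to 0.254 + 0.16 = 0.414.
g_dust = 0.3515 − 0.414 = -0.06.

-0.06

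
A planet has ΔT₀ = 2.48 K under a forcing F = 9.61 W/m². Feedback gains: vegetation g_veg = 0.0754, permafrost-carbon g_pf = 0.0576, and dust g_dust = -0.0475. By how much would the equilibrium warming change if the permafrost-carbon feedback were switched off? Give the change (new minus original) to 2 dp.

-0.16 K

Original: g = 0.0855, ΔT = 2.48/(1−0.0855) = 2.7119 K.
Without permafrost-carbon: g' = 0.0279, ΔT' = 2.48/(1−0.0279) = 2.5512 K.
Change = 2.5512 − 2.7119 = -0.16 K.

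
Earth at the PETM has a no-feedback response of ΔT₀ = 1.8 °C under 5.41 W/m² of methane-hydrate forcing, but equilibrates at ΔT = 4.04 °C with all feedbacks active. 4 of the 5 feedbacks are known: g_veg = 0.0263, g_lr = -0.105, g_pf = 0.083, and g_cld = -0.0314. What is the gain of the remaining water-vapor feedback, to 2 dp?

0.58

Amplification A = ΔT/ΔT₀ = 4.04/1.8 = 2.244.
Total gain g = 1 − 1/A = 1 − 1/2.244 = 0.5544.
Known gains sum to 0.0263 − 0.105 + 0.083 − 0.0314 = -0.0271.
g_wv = 0.5544 + 0.0271 = 0.58.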